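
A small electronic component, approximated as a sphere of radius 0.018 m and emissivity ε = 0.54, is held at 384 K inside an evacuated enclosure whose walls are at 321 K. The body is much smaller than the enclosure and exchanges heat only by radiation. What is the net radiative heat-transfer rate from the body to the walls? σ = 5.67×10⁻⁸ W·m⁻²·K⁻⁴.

For a small grey body in a large enclosure: P_net = εσA(T_body⁴ − T_wall⁴).
A = 4πr² = 0.004072 m²; T_body⁴ − T_wall⁴ = 2.174×10¹⁰ − 1.062×10¹⁰ = 1.113×10¹⁰ K⁴.
|P_net| = 0.54·5.67×10⁻⁸·0.004072·1.113×10¹⁰.

P_net ≈ 1.39 W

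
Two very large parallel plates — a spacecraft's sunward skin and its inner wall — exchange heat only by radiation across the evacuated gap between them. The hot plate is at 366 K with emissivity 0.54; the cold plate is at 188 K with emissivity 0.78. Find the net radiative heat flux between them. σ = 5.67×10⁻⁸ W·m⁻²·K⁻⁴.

For two infinite grey parallel plates, q = σ(T₁⁴ − T₂⁴)/(1/ε₁ + 1/ε₂ − 1).
T₁⁴ − T₂⁴ = 1.794×10¹⁰ − 1.249×10⁹ = 1.670×10¹⁰ K⁴.
1/ε₁ + 1/ε₂ − 1 = 1.852 + 1.282 − 1 = 2.134.
q = 5.67×10⁻⁸ × 1.670×10¹⁰ / 2.134.

q ≈ 444 W/m²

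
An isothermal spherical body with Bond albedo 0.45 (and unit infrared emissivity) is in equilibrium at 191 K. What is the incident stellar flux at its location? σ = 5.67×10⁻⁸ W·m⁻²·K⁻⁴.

(1−a)S·πr² = σ·4πr²·T⁴ ⇒ S = 4σT⁴/(1−a).
S = 4·5.67×10⁻⁸·1.331×10⁹/0.550.

S ≈ 549 W/m²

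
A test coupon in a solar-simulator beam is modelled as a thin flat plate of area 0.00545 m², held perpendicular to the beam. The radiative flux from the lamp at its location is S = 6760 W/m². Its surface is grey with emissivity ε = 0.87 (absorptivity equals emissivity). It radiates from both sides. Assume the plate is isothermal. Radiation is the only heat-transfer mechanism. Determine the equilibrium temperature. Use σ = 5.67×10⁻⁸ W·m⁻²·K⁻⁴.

T ≈ 494 K

At equilibrium, absorbed power = emitted power.
Absorbing cross-section = A = 0.005450 m²; emitting surface = 2A = 0.01090 m² (ratio 2).
εS·A_cross = εσ·A_surf·T⁴  ⇒  T⁴ = S/(2σ)   (ε cancels).
T⁴ = 6760/(2·5.67×10⁻⁸) = 5.961×10¹⁰ K⁴.
T = (5.961×10¹⁰)^(1/4).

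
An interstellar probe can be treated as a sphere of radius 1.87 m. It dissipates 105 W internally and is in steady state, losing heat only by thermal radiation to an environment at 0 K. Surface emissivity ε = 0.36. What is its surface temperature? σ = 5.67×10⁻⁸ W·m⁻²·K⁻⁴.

T ≈ 104 K

Steady state: internal power = radiated power, P = εσA T⁴.
Radiating area A = 4πr² = 43.94 m².
T⁴ = P/(εσA) = 105/(0.36·5.67×10⁻⁸·43.94) = 1.171×10⁸ K⁴.
T = (1.171×10⁸)^(1/4).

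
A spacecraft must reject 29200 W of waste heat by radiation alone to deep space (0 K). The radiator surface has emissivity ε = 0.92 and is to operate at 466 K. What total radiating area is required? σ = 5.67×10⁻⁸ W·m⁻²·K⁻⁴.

A ≈ 11.9 m²

P = εσA T⁴ ⇒ A = P/(εσT⁴).
T⁴ = 4.716×10¹⁰ K⁴.
A = 29200/(0.92 × 5.67×10⁻⁸ × 4.716×10¹⁰).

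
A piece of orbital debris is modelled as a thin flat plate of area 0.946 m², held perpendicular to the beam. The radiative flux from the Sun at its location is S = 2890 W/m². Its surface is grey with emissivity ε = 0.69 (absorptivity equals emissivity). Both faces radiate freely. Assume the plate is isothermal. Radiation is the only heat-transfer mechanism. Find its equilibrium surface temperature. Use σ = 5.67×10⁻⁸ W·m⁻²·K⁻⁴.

At equilibrium, absorbed power = emitted power.
Absorbing cross-section = A = 0.9460 m²; emitting surface = 2A = 1.892 m² (ratio 2).
εS·A_cross = εσ·A_surf·T⁴  ⇒  T⁴ = S/(2σ)   (ε cancels).
T⁴ = 2890/(2·5.67×10⁻⁸) = 2.549×10¹⁰ K⁴.
T = (2.549×10¹⁰)^(1/4).

T ≈ 400 K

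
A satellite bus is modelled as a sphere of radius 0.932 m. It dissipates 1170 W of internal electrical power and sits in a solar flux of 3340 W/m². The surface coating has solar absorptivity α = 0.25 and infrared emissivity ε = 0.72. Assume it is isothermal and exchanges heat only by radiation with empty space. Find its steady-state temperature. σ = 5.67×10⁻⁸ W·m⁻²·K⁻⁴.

At steady state, absorbed solar power + internal power = radiated power.
Absorbed: α·S·A_cross = 0.25·3340·2.729 = 2279 W (cross-section πr²).
Total input = 2279 + 1170 = 3449 W.
Radiated: εσ·A_surf·T⁴ with A_surf = 4πr² = 10.92 m².
T⁴ = 3449/(0.72·5.67×10⁻⁸·10.92) = 7.739×10⁹ K⁴.

T ≈ 297 K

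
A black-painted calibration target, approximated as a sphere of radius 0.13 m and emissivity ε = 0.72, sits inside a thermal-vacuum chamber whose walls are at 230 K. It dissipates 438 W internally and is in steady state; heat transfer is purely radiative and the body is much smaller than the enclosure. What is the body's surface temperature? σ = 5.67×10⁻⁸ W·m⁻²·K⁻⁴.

For a small grey body in a large enclosure, net radiated power = εσA(T⁴ − T_w⁴).
Steady state: P = εσA(T⁴ − T_w⁴) with A = 4πr² = 0.2124 m².
T⁴ = P/(εσA) + T_w⁴ = 438/(0.72·5.67×10⁻⁸·0.2124) + (230)⁴
    = 5.052×10¹⁰ + 2.798×10⁹ = 5.332×10¹⁰ K⁴.

T ≈ 481 K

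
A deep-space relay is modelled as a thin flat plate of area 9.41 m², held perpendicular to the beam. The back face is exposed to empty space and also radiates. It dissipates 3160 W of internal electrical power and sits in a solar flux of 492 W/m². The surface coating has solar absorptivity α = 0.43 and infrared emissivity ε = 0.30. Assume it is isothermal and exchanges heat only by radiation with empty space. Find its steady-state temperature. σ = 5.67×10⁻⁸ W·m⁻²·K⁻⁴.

At steady state, absorbed solar power + internal power = radiated power.
Absorbed: α·S·A_cross = 0.43·492·9.410 = 1991 W (cross-section A).
Total input = 1991 + 3160 = 5151 W.
Radiated: εσ·A_surf·T⁴ with A_surf = 2A = 18.82 m².
T⁴ = 5151/(0.30·5.67×10⁻⁸·18.82) = 1.609×10¹⁰ K⁴.

T ≈ 356 K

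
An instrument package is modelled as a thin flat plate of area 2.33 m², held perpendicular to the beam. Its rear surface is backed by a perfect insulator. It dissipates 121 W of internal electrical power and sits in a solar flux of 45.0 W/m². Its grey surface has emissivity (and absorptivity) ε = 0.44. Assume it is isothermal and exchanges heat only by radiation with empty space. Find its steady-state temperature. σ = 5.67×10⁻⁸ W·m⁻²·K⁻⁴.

At steady state, absorbed solar power + internal power = radiated power.
Absorbed: α·S·A_cross = 0.44·45.0·2.330 = 46.13 W (cross-section A).
Total input = 46.13 + 121 = 167.1 W.
Radiated: εσ·A_surf·T⁴ with A_surf = A = 2.330 m².
T⁴ = 167.1/(0.44·5.67×10⁻⁸·2.330) = 2.875×10⁹ K⁴.

T ≈ 232 K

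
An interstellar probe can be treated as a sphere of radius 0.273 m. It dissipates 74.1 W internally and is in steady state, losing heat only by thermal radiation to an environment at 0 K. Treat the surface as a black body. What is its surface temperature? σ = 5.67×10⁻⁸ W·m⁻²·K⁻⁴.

T ≈ 193 K

Steady state: internal power = radiated power, P = εσA T⁴.
Radiating area A = 4πr² = 0.9366 m².
T⁴ = P/(εσA) = 74.1/(1.0·5.67×10⁻⁸·0.9366) = 1.395×10⁹ K⁴.
T = (1.395×10⁹)^(1/4).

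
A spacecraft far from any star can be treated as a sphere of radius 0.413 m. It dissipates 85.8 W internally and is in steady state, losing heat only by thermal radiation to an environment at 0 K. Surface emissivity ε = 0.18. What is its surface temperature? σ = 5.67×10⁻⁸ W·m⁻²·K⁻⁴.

T ≈ 250 K

Steady state: internal power = radiated power, P = εσA T⁴.
Radiating area A = 4πr² = 2.143 m².
T⁴ = P/(εσA) = 85.8/(0.18·5.67×10⁻⁸·2.143) = 3.922×10⁹ K⁴.
T = (3.922×10⁹)^(1/4).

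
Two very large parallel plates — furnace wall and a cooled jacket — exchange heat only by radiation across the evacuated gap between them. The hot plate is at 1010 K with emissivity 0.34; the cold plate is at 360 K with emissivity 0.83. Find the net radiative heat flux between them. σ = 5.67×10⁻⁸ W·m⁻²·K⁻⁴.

q ≈ 18500 W/m²

For two infinite grey parallel plates, q = σ(T₁⁴ − T₂⁴)/(1/ε₁ + 1/ε₂ − 1).
T₁⁴ − T₂⁴ = 1.041×10¹² − 1.680×10¹⁰ = 1.024×10¹² K⁴.
1/ε₁ + 1/ε₂ − 1 = 2.941 + 1.205 − 1 = 3.146.
q = 5.67×10⁻⁸ × 1.024×10¹² / 3.146.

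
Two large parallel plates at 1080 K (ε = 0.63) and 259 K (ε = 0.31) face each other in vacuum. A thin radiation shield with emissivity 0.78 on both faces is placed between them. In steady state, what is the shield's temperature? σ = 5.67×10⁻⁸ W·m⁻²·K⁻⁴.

T_s ≈ 971 K

In steady state the net flux on the hot side equals that on the cold side.
σ(T₁⁴−T_s⁴)/D₁ = σ(T_s⁴−T₂⁴)/D₂, with D₁ = 1/ε₁+1/ε_s−1 = 1.869, D₂ = 1/ε_s+1/ε₂−1 = 3.508.
Solve for T_s⁴: T_s⁴ = (D₂·T₁⁴ + D₁·T₂⁴)/(D₁+D₂) = 8.891×10¹¹ K⁴.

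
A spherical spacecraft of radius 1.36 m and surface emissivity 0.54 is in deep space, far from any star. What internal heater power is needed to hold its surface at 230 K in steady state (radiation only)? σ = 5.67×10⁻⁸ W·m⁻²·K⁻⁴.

P = εσ·4πr²·T⁴.
4πr² = 23.24 m²; T⁴ = 2.798×10⁹ K⁴.
P = 0.54·5.67×10⁻⁸·23.24·2.798×10⁹.

P ≈ 1990 W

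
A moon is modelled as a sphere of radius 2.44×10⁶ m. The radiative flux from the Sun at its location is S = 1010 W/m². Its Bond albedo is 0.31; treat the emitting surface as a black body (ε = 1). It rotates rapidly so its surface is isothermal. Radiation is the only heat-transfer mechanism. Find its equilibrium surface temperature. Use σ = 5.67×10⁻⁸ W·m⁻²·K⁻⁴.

T ≈ 235 K

At equilibrium, absorbed power = emitted power.
Absorbing cross-section = πr² = 1.870×10¹³ m²; emitting surface = 4πr² = 7.482×10¹³ m² (ratio 4).
(1−a)S·A_cross = εσ·A_surf·T⁴  ⇒  T⁴ = (1−a)S/(4σ).
T⁴ = 0.690·1010/(4·5.67×10⁻⁸) = 3.073×10⁹ K⁴.
T = (3.073×10⁹)^(1/4).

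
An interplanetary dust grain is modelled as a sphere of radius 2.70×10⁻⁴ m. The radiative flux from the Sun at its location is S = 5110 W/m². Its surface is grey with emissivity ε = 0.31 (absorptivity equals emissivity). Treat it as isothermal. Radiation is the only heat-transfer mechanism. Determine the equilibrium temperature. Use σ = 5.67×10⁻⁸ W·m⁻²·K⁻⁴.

T ≈ 387 K

At equilibrium, absorbed power = emitted power.
Absorbing cross-section = πr² = 2.290×10⁻⁷ m²; emitting surface = 4πr² = 9.161×10⁻⁷ m² (ratio 4).
εS·A_cross = εσ·A_surf·T⁴  ⇒  T⁴ = S/(4σ)   (ε cancels).
T⁴ = 5110/(4·5.67×10⁻⁸) = 2.253×10¹⁰ K⁴.
T = (2.253×10¹⁰)^(1/4).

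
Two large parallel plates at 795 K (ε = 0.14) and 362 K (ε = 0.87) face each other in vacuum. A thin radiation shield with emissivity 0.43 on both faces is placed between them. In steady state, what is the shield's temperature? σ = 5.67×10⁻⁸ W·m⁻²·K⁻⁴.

In steady state the net flux on the hot side equals that on the cold side.
σ(T₁⁴−T_s⁴)/D₁ = σ(T_s⁴−T₂⁴)/D₂, with D₁ = 1/ε₁+1/ε_s−1 = 8.468, D₂ = 1/ε_s+1/ε₂−1 = 2.475.
Solve for T_s⁴: T_s⁴ = (D₂·T₁⁴ + D₁·T₂⁴)/(D₁+D₂) = 1.036×10¹¹ K⁴.

T_s ≈ 567 K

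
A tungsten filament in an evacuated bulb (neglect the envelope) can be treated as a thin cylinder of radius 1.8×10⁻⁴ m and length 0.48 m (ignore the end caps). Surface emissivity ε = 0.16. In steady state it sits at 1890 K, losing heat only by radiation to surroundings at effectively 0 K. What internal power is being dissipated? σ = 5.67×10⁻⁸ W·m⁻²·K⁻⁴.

P ≈ 62.8 W

Steady state: P = εσA T⁴.
A = 2πrL = 5.429×10⁻⁴ m²; T⁴ = (1890)⁴ = 1.276×10¹³ K⁴.
P = 0.16 × 5.67×10⁻⁸ × 5.429×10⁻⁴ × 1.276×10¹³.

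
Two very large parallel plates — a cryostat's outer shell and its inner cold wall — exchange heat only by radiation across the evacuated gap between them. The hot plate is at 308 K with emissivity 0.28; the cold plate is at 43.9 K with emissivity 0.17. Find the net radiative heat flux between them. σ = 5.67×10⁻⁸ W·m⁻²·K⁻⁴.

For two infinite grey parallel plates, q = σ(T₁⁴ − T₂⁴)/(1/ε₁ + 1/ε₂ − 1).
T₁⁴ − T₂⁴ = 8.999×10⁹ − 3.714×10⁶ = 8.995×10⁹ K⁴.
1/ε₁ + 1/ε₂ − 1 = 3.571 + 5.882 − 1 = 8.454.
q = 5.67×10⁻⁸ × 8.995×10⁹ / 8.454.

q ≈ 60.3 W/m²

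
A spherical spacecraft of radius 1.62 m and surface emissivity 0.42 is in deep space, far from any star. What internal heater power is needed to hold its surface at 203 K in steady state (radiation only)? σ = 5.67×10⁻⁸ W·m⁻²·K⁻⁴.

P ≈ 1330 W

P = εσ·4πr²·T⁴.
4πr² = 32.98 m²; T⁴ = 1.698×10⁹ K⁴.
P = 0.42·5.67×10⁻⁸·32.98·1.698×10⁹.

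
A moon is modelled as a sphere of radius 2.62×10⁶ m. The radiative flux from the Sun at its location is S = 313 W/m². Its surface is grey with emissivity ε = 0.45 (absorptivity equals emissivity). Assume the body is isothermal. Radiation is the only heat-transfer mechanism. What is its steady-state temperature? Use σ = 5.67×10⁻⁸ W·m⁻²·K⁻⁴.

T ≈ 193 K

At equilibrium, absorbed power = emitted power.
Absorbing cross-section = πr² = 2.157×10¹³ m²; emitting surface = 4πr² = 8.626×10¹³ m² (ratio 4).
εS·A_cross = εσ·A_surf·T⁴  ⇒  T⁴ = S/(4σ)   (ε cancels).
T⁴ = 313/(4·5.67×10⁻⁸) = 1.380×10⁹ K⁴.
T = (1.380×10⁹)^(1/4).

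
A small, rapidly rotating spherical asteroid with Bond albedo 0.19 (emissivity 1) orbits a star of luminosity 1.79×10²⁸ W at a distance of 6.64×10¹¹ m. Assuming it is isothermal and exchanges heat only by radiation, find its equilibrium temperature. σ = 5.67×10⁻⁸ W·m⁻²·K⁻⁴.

T ≈ 328 K

First find the stellar flux at distance d: S = L/(4πd²) = 1.79×10²⁸/(4π·(6.64×10¹¹)²) = 3231 W/m².
For an isothermal sphere, absorbed (1−a)S·πr² = emitted σ·4πr²·T⁴, so T⁴ = (1−a)S/(4σ).
T⁴ = 0.810·3231/(4·5.67×10⁻⁸) = 1.154×10¹⁰ K⁴.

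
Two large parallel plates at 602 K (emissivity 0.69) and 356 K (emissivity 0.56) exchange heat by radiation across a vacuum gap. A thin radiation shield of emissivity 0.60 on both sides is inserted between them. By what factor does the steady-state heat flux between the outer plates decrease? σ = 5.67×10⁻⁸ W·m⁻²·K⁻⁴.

Without shield: q₀ = σΔ(T⁴)/(1/ε₁+1/ε₂−1) with denominator 2.235.
With shield the two gaps are in series; the resistances add: (1/ε₁+1/ε_s−1)+(1/ε_s+1/ε₂−1) = 2.116+2.452 = 4.568.
Heat-flux ratio q₀/q = 4.568/2.235.

factor ≈ 2.04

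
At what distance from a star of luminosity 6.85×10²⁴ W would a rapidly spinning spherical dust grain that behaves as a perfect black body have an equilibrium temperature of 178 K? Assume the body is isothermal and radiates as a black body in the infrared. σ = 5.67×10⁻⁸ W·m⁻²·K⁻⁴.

For an isothermal black-emitting sphere, (1−a)S·πr² = σ·4πr²·T⁴ ⇒ S = 4σT⁴/(1−a).
S = 4·5.67×10⁻⁸·(178)⁴/1.00 = 227.7 W/m².
Flux falls as S = L/(4πd²), so d = √(L/(4πS)) = √(6.85×10²⁴/(4π·227.7)).

d ≈ 4.89×10¹⁰ m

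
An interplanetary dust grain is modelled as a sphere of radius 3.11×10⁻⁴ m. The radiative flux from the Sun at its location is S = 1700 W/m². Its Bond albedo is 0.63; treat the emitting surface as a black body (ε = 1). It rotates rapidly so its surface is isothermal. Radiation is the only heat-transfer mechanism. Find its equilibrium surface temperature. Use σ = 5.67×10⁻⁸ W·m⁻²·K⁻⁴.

T ≈ 229 K

At equilibrium, absorbed power = emitted power.
Absorbing cross-section = πr² = 3.039×10⁻⁷ m²; emitting surface = 4πr² = 1.215×10⁻⁶ m² (ratio 4).
(1−a)S·A_cross = εσ·A_surf·T⁴  ⇒  T⁴ = (1−a)S/(4σ).
T⁴ = 0.370·1700/(4·5.67×10⁻⁸) = 2.773×10⁹ K⁴.
T = (2.773×10⁹)^(1/4).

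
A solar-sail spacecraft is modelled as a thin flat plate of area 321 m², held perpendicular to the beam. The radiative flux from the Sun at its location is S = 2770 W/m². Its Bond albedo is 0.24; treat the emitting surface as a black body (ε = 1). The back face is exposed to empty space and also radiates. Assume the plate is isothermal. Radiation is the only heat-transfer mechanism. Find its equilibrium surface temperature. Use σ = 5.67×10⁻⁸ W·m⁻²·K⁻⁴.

At equilibrium, absorbed power = emitted power.
Absorbing cross-section = A = 321.0 m²; emitting surface = 2A = 642.0 m² (ratio 2).
(1−a)S·A_cross = εσ·A_surf·T⁴  ⇒  T⁴ = (1−a)S/(2σ).
T⁴ = 0.760·2770/(2·5.67×10⁻⁸) = 1.856×10¹⁰ K⁴.
T = (1.856×10¹⁰)^(1/4).

T ≈ 369 K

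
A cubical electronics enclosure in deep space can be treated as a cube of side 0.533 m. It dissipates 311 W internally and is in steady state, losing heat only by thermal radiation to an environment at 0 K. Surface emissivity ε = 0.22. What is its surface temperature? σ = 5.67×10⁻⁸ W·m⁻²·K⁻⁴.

Steady state: internal power = radiated power, P = εσA T⁴.
Radiating area A = 6L² = 1.705 m².
T⁴ = P/(εσA) = 311/(0.22·5.67×10⁻⁸·1.705) = 1.463×10¹⁰ K⁴.
T = (1.463×10¹⁰)^(1/4).

T ≈ 348 K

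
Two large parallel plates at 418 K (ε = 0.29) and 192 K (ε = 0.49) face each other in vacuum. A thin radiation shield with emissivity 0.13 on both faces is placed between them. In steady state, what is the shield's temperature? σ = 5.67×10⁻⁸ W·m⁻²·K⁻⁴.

In steady state the net flux on the hot side equals that on the cold side.
σ(T₁⁴−T_s⁴)/D₁ = σ(T_s⁴−T₂⁴)/D₂, with D₁ = 1/ε₁+1/ε_s−1 = 10.14, D₂ = 1/ε_s+1/ε₂−1 = 8.733.
Solve for T_s⁴: T_s⁴ = (D₂·T₁⁴ + D₁·T₂⁴)/(D₁+D₂) = 1.486×10¹⁰ K⁴.

T_s ≈ 349 K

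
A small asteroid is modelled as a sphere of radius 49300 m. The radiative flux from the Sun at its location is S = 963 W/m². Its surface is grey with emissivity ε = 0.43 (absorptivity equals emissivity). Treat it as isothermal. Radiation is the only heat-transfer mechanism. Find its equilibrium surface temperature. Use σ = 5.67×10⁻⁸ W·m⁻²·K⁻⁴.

At equilibrium, absorbed power = emitted power.
Absorbing cross-section = πr² = 7.636×10⁹ m²; emitting surface = 4πr² = 3.054×10¹⁰ m² (ratio 4).
εS·A_cross = εσ·A_surf·T⁴  ⇒  T⁴ = S/(4σ)   (ε cancels).
T⁴ = 963/(4·5.67×10⁻⁸) = 4.246×10⁹ K⁴.
T = (4.246×10⁹)^(1/4).

T ≈ 255 K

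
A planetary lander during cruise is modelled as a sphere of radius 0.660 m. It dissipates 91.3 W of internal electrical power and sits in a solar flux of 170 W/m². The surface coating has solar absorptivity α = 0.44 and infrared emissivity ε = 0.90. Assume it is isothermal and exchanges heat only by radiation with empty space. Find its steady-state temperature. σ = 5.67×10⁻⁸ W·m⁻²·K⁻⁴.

At steady state, absorbed solar power + internal power = radiated power.
Absorbed: α·S·A_cross = 0.44·170·1.368 = 102.4 W (cross-section πr²).
Total input = 102.4 + 91.3 = 193.7 W.
Radiated: εσ·A_surf·T⁴ with A_surf = 4πr² = 5.474 m².
T⁴ = 193.7/(0.90·5.67×10⁻⁸·5.474) = 6.933×10⁸ K⁴.

T ≈ 162 K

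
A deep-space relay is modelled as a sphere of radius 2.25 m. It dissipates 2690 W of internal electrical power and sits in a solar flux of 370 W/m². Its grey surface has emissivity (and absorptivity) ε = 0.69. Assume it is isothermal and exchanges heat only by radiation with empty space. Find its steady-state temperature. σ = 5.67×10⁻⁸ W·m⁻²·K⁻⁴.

At steady state, absorbed solar power + internal power = radiated power.
Absorbed: α·S·A_cross = 0.69·370·15.90 = 4060 W (cross-section πr²).
Total input = 4060 + 2690 = 6750 W.
Radiated: εσ·A_surf·T⁴ with A_surf = 4πr² = 63.62 m².
T⁴ = 6750/(0.69·5.67×10⁻⁸·63.62) = 2.712×10⁹ K⁴.

T ≈ 228 K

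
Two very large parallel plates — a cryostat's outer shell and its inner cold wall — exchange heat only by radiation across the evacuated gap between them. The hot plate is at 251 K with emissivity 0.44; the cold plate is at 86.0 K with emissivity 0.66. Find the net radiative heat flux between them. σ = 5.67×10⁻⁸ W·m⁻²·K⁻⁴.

q ≈ 79.6 W/m²

For two infinite grey parallel plates, q = σ(T₁⁴ − T₂⁴)/(1/ε₁ + 1/ε₂ − 1).
T₁⁴ − T₂⁴ = 3.969×10⁹ − 5.470×10⁷ = 3.914×10⁹ K⁴.
1/ε₁ + 1/ε₂ − 1 = 2.273 + 1.515 − 1 = 2.788.
q = 5.67×10⁻⁸ × 3.914×10⁹ / 2.788.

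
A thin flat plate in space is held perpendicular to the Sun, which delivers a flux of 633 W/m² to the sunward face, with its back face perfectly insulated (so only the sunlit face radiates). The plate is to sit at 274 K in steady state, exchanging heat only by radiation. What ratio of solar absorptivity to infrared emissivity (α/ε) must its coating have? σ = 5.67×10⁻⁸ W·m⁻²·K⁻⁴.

α/ε ≈ 0.505

Balance: αS·A = εσ·1A·T⁴ ⇒ α/ε = σT⁴/S.
α/ε = 5.67×10⁻⁸·(274)⁴/633 = 5.67×10⁻⁸·5.636×10⁹/633.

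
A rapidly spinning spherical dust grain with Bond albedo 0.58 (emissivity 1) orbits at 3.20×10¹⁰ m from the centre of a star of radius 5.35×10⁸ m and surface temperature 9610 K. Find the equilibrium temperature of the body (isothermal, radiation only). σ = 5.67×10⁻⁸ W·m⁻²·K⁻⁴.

The star's surface emits σT_*⁴; at distance d the flux is S = σT_*⁴(R_*/d)².
S = 5.67×10⁻⁸·(9610)⁴·(5.35×10⁸/3.20×10¹⁰)² = 1.352×10⁵ W/m².
For an isothermal sphere T⁴ = (1−a)S/(4σ) = 2.503×10¹¹ K⁴.

T ≈ 707 K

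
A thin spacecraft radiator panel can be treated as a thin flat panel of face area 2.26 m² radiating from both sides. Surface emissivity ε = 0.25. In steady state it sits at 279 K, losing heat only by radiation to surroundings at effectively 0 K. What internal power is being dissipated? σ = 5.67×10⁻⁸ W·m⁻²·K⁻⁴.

P ≈ 388 W

Steady state: P = εσA T⁴.
A = 2·2.26 = 4.520 m²; T⁴ = (279)⁴ = 6.059×10⁹ K⁴.
P = 0.25 × 5.67×10⁻⁸ × 4.520 × 6.059×10⁹.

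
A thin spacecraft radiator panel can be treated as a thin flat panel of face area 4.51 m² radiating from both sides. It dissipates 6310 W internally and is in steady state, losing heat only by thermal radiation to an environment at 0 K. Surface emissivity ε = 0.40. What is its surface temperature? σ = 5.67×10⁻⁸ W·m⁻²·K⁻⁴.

T ≈ 419 K

Steady state: internal power = radiated power, P = εσA T⁴.
Radiating area A = 2·4.51 = 9.020 m².
T⁴ = P/(εσA) = 6310/(0.40·5.67×10⁻⁸·9.020) = 3.084×10¹⁰ K⁴.
T = (3.084×10¹⁰)^(1/4).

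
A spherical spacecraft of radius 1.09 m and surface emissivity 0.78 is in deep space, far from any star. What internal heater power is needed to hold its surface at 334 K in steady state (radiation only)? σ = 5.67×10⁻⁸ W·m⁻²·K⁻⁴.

P = εσ·4πr²·T⁴.
4πr² = 14.93 m²; T⁴ = 1.244×10¹⁰ K⁴.
P = 0.78·5.67×10⁻⁸·14.93·1.244×10¹⁰.

P ≈ 8220 W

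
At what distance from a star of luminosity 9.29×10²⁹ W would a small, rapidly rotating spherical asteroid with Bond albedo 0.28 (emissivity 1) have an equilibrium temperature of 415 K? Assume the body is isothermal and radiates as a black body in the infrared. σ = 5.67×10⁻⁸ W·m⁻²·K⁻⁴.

d ≈ 2.81×10¹² m

For an isothermal black-emitting sphere, (1−a)S·πr² = σ·4πr²·T⁴ ⇒ S = 4σT⁴/(1−a).
S = 4·5.67×10⁻⁸·(415)⁴/0.720 = 9343 W/m².
Flux falls as S = L/(4πd²), so d = √(L/(4πS)) = √(9.29×10²⁹/(4π·9343)).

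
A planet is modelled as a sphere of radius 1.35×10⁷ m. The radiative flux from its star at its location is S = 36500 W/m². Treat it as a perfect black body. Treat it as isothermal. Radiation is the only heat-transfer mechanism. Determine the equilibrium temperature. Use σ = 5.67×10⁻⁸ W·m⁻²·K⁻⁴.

T ≈ 633 K

At equilibrium, absorbed power = emitted power.
Absorbing cross-section = πr² = 5.726×10¹⁴ m²; emitting surface = 4πr² = 2.290×10¹⁵ m² (ratio 4).
S·A_cross = εσ·A_surf·T⁴  ⇒  T⁴ = S/(4σ).
T⁴ = 1.00·36500/(4·5.67×10⁻⁸) = 1.609×10¹¹ K⁴.
T = (1.609×10¹¹)^(1/4).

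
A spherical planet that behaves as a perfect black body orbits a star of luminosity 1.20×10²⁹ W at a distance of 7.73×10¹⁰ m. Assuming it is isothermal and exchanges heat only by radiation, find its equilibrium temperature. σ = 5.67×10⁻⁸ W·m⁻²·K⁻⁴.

T ≈ 1630 K

First find the stellar flux at distance d: S = L/(4πd²) = 1.20×10²⁹/(4π·(7.73×10¹⁰)²) = 1.598×10⁶ W/m².
For an isothermal sphere, absorbed (1−a)S·πr² = emitted σ·4πr²·T⁴, so T⁴ = (1−a)S/(4σ).
T⁴ = 1.00·1.598×10⁶/(4·5.67×10⁻⁸) = 7.046×10¹² K⁴.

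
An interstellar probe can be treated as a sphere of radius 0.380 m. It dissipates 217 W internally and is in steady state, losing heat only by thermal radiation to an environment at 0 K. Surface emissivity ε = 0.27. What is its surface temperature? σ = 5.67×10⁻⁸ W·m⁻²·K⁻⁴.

T ≈ 297 K

Steady state: internal power = radiated power, P = εσA T⁴.
Radiating area A = 4πr² = 1.815 m².
T⁴ = P/(εσA) = 217/(0.27·5.67×10⁻⁸·1.815) = 7.812×10⁹ K⁴.
T = (7.812×10⁹)^(1/4).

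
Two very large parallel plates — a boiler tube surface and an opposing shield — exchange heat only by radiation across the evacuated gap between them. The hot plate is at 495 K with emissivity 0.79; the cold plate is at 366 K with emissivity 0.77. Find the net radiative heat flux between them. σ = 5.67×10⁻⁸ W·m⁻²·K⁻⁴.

q ≈ 1530 W/m²

For two infinite grey parallel plates, q = σ(T₁⁴ − T₂⁴)/(1/ε₁ + 1/ε₂ − 1).
T₁⁴ − T₂⁴ = 6.004×10¹⁰ − 1.794×10¹⁰ = 4.209×10¹⁰ K⁴.
1/ε₁ + 1/ε₂ − 1 = 1.266 + 1.299 − 1 = 1.565.
q = 5.67×10⁻⁸ × 4.209×10¹⁰ / 1.565.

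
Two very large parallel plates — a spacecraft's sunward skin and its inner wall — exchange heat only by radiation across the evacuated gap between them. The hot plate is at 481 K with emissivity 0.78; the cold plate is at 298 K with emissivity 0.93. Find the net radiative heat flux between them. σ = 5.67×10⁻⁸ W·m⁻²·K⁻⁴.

For two infinite grey parallel plates, q = σ(T₁⁴ − T₂⁴)/(1/ε₁ + 1/ε₂ − 1).
T₁⁴ − T₂⁴ = 5.353×10¹⁰ − 7.886×10⁹ = 4.564×10¹⁰ K⁴.
1/ε₁ + 1/ε₂ − 1 = 1.282 + 1.075 − 1 = 1.357.
q = 5.67×10⁻⁸ × 4.564×10¹⁰ / 1.357.

q ≈ 1910 W/m²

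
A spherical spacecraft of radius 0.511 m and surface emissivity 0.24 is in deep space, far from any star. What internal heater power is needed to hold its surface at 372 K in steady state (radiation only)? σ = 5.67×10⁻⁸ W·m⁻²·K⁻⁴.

P = εσ·4πr²·T⁴.
4πr² = 3.281 m²; T⁴ = 1.915×10¹⁰ K⁴.
P = 0.24·5.67×10⁻⁸·3.281·1.915×10¹⁰.

P ≈ 855 W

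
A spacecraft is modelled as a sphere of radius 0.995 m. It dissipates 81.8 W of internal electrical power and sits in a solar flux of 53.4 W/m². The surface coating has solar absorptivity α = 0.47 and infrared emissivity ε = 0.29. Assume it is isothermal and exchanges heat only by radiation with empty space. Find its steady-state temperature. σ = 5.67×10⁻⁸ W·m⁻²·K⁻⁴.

At steady state, absorbed solar power + internal power = radiated power.
Absorbed: α·S·A_cross = 0.47·53.4·3.110 = 78.06 W (cross-section πr²).
Total input = 78.06 + 81.8 = 159.9 W.
Radiated: εσ·A_surf·T⁴ with A_surf = 4πr² = 12.44 m².
T⁴ = 159.9/(0.29·5.67×10⁻⁸·12.44) = 7.815×10⁸ K⁴.

T ≈ 167 K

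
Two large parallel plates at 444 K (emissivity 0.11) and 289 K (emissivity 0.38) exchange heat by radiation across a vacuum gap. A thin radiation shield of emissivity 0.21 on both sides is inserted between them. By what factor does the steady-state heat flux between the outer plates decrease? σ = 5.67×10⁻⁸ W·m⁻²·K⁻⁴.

Without shield: q₀ = σΔ(T⁴)/(1/ε₁+1/ε₂−1) with denominator 10.72.
With shield the two gaps are in series; the resistances add: (1/ε₁+1/ε_s−1)+(1/ε_s+1/ε₂−1) = 12.85+6.393 = 19.25.
Heat-flux ratio q₀/q = 19.25/10.72.

factor ≈ 1.79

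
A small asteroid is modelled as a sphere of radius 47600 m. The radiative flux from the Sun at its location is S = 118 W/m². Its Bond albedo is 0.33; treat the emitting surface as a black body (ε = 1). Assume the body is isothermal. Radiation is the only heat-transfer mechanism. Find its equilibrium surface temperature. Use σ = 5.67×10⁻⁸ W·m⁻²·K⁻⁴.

At equilibrium, absorbed power = emitted power.
Absorbing cross-section = πr² = 7.118×10⁹ m²; emitting surface = 4πr² = 2.847×10¹⁰ m² (ratio 4).
(1−a)S·A_cross = εσ·A_surf·T⁴  ⇒  T⁴ = (1−a)S/(4σ).
T⁴ = 0.670·118/(4·5.67×10⁻⁸) = 3.486×10⁸ K⁴.
T = (3.486×10⁸)^(1/4).

T ≈ 137 K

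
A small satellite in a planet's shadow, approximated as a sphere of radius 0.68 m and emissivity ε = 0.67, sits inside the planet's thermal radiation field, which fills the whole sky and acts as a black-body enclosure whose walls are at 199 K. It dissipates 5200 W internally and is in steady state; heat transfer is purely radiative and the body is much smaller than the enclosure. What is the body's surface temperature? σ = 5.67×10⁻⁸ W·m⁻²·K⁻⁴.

For a small grey body in a large enclosure, net radiated power = εσA(T⁴ − T_w⁴).
Steady state: P = εσA(T⁴ − T_w⁴) with A = 4πr² = 5.811 m².
T⁴ = P/(εσA) + T_w⁴ = 5200/(0.67·5.67×10⁻⁸·5.811) + (199)⁴
    = 2.356×10¹⁰ + 1.568×10⁹ = 2.513×10¹⁰ K⁴.

T ≈ 398 K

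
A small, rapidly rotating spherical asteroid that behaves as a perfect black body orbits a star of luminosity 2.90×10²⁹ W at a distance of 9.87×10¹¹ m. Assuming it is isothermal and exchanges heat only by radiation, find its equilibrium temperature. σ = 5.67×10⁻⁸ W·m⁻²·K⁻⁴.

T ≈ 568 K

First find the stellar flux at distance d: S = L/(4πd²) = 2.90×10²⁹/(4π·(9.87×10¹¹)²) = 23690 W/m².
For an isothermal sphere, absorbed (1−a)S·πr² = emitted σ·4πr²·T⁴, so T⁴ = (1−a)S/(4σ).
T⁴ = 1.00·23690/(4·5.67×10⁻⁸) = 1.045×10¹¹ K⁴.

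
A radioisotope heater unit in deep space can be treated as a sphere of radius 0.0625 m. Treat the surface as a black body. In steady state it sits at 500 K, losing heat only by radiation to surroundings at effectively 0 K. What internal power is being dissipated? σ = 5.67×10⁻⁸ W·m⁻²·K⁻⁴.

Steady state: P = εσA T⁴.
A = 4πr² = 0.04909 m²; T⁴ = (500)⁴ = 6.250×10¹⁰ K⁴.
P = 1.0 × 5.67×10⁻⁸ × 0.04909 × 6.250×10¹⁰.

P ≈ 174 W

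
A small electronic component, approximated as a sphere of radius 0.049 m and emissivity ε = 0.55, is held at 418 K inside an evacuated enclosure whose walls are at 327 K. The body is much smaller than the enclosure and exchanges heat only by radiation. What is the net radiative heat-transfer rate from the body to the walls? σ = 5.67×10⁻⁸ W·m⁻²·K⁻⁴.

P_net ≈ 18.0 W

For a small grey body in a large enclosure: P_net = εσA(T_body⁴ − T_wall⁴).
A = 4πr² = 0.03017 m²; T_body⁴ − T_wall⁴ = 3.053×10¹⁰ − 1.143×10¹⁰ = 1.909×10¹⁰ K⁴.
|P_net| = 0.55·5.67×10⁻⁸·0.03017·1.909×10¹⁰.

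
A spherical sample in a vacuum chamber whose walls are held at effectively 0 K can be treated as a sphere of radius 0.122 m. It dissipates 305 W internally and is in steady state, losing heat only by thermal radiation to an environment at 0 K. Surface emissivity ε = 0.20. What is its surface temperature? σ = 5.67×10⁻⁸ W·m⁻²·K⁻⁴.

T ≈ 616 K

Steady state: internal power = radiated power, P = εσA T⁴.
Radiating area A = 4πr² = 0.1870 m².
T⁴ = P/(εσA) = 305/(0.20·5.67×10⁻⁸·0.1870) = 1.438×10¹¹ K⁴.
T = (1.438×10¹¹)^(1/4).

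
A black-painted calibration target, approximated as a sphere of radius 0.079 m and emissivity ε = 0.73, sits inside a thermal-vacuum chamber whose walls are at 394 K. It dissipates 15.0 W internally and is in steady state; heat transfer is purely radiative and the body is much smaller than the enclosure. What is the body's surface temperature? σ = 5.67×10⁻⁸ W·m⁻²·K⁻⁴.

For a small grey body in a large enclosure, net radiated power = εσA(T⁴ − T_w⁴).
Steady state: P = εσA(T⁴ − T_w⁴) with A = 4πr² = 0.07843 m².
T⁴ = P/(εσA) + T_w⁴ = 15.0/(0.73·5.67×10⁻⁸·0.07843) + (394)⁴
    = 4.621×10⁹ + 2.410×10¹⁰ = 2.872×10¹⁰ K⁴.

T ≈ 412 K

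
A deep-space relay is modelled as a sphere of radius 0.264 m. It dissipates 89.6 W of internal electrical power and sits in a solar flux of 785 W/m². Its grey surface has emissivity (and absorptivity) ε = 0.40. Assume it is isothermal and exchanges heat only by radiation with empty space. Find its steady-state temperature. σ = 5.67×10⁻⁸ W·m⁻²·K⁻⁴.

T ≈ 299 K

At steady state, absorbed solar power + internal power = radiated power.
Absorbed: α·S·A_cross = 0.40·785·0.2190 = 68.75 W (cross-section πr²).
Total input = 68.75 + 89.6 = 158.4 W.
Radiated: εσ·A_surf·T⁴ with A_surf = 4πr² = 0.8758 m².
T⁴ = 158.4/(0.40·5.67×10⁻⁸·0.8758) = 7.972×10⁹ K⁴.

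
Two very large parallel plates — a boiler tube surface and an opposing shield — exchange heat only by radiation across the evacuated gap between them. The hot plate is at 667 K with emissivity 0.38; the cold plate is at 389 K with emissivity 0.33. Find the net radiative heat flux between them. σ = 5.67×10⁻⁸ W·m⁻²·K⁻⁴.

For two infinite grey parallel plates, q = σ(T₁⁴ − T₂⁴)/(1/ε₁ + 1/ε₂ − 1).
T₁⁴ − T₂⁴ = 1.979×10¹¹ − 2.290×10¹⁰ = 1.750×10¹¹ K⁴.
1/ε₁ + 1/ε₂ − 1 = 2.632 + 3.030 − 1 = 4.662.
q = 5.67×10⁻⁸ × 1.750×10¹¹ / 4.662.

q ≈ 2130 W/m²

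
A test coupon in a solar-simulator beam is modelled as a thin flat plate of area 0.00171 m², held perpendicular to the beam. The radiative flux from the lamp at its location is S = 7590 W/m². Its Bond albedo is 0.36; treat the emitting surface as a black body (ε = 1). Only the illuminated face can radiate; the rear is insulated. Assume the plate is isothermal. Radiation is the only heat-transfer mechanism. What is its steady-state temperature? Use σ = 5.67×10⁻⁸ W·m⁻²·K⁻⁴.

T ≈ 541 K

At equilibrium, absorbed power = emitted power.
Absorbing cross-section = A = 0.001710 m²; emitting surface = A = 0.001710 m² (ratio 1).
(1−a)S·A_cross = εσ·A_surf·T⁴  ⇒  T⁴ = (1−a)S/(1σ).
T⁴ = 0.640·7590/(1·5.67×10⁻⁸) = 8.567×10¹⁰ K⁴.
T = (8.567×10¹⁰)^(1/4).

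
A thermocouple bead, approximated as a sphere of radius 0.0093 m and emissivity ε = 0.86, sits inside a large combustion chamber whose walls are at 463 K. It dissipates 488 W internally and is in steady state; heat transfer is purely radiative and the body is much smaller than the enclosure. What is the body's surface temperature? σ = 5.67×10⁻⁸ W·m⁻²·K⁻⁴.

For a small grey body in a large enclosure, net radiated power = εσA(T⁴ − T_w⁴).
Steady state: P = εσA(T⁴ − T_w⁴) with A = 4πr² = 0.001087 m².
T⁴ = P/(εσA) + T_w⁴ = 488/(0.86·5.67×10⁻⁸·0.001087) + (463)⁴
    = 9.208×10¹² + 4.595×10¹⁰ = 9.254×10¹² K⁴.

T ≈ 1740 K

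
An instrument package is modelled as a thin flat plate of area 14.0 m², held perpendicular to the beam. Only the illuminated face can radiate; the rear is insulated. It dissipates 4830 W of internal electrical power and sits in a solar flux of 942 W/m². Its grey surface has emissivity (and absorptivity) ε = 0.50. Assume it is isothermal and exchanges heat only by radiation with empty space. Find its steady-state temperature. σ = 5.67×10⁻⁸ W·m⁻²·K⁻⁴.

T ≈ 412 K

At steady state, absorbed solar power + internal power = radiated power.
Absorbed: α·S·A_cross = 0.50·942·14.00 = 6594 W (cross-section A).
Total input = 6594 + 4830 = 11420 W.
Radiated: εσ·A_surf·T⁴ with A_surf = A = 14.00 m².
T⁴ = 11420/(0.50·5.67×10⁻⁸·14.00) = 2.878×10¹⁰ K⁴.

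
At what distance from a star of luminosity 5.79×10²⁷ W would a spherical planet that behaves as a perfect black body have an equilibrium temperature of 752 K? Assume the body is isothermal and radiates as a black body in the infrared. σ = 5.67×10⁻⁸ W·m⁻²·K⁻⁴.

d ≈ 7.97×10¹⁰ m

For an isothermal black-emitting sphere, (1−a)S·πr² = σ·4πr²·T⁴ ⇒ S = 4σT⁴/(1−a).
S = 4·5.67×10⁻⁸·(752)⁴/1.00 = 72530 W/m².
Flux falls as S = L/(4πd²), so d = √(L/(4πS)) = √(5.79×10²⁷/(4π·72530)).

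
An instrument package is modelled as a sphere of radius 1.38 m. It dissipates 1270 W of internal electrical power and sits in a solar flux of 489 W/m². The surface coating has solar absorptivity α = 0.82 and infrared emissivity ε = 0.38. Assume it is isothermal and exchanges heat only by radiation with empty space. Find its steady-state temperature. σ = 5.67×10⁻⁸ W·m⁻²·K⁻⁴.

T ≈ 290 K

At steady state, absorbed solar power + internal power = radiated power.
Absorbed: α·S·A_cross = 0.82·489·5.983 = 2399 W (cross-section πr²).
Total input = 2399 + 1270 = 3669 W.
Radiated: εσ·A_surf·T⁴ with A_surf = 4πr² = 23.93 m².
T⁴ = 3669/(0.38·5.67×10⁻⁸·23.93) = 7.116×10⁹ K⁴.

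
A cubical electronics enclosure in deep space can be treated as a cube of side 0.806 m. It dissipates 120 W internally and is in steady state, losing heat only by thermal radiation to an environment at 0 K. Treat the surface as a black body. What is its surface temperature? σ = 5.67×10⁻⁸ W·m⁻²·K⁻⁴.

T ≈ 153 K

Steady state: internal power = radiated power, P = εσA T⁴.
Radiating area A = 6L² = 3.898 m².
T⁴ = P/(εσA) = 120/(1.0·5.67×10⁻⁸·3.898) = 5.430×10⁸ K⁴.
T = (5.430×10⁸)^(1/4).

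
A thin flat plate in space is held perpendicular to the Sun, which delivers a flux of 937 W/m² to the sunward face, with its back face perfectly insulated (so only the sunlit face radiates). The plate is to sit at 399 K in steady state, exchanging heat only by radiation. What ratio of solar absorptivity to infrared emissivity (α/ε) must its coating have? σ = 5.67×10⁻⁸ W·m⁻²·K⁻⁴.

Balance: αS·A = εσ·1A·T⁴ ⇒ α/ε = σT⁴/S.
α/ε = 5.67×10⁻⁸·(399)⁴/937 = 5.67×10⁻⁸·2.534×10¹⁰/937.

α/ε ≈ 1.53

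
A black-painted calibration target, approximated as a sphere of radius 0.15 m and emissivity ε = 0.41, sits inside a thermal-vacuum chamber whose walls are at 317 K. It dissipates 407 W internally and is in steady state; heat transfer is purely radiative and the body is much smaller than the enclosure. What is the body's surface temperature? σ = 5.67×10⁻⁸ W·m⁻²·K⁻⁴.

For a small grey body in a large enclosure, net radiated power = εσA(T⁴ − T_w⁴).
Steady state: P = εσA(T⁴ − T_w⁴) with A = 4πr² = 0.2827 m².
T⁴ = P/(εσA) + T_w⁴ = 407/(0.41·5.67×10⁻⁸·0.2827) + (317)⁴
    = 6.192×10¹⁰ + 1.010×10¹⁰ = 7.202×10¹⁰ K⁴.

T ≈ 518 K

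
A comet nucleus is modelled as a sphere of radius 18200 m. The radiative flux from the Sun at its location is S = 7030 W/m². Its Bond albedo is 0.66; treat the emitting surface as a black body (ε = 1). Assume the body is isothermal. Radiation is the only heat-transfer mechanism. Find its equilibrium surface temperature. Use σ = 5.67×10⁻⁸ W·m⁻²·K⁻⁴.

At equilibrium, absorbed power = emitted power.
Absorbing cross-section = πr² = 1.041×10⁹ m²; emitting surface = 4πr² = 4.162×10⁹ m² (ratio 4).
(1−a)S·A_cross = εσ·A_surf·T⁴  ⇒  T⁴ = (1−a)S/(4σ).
T⁴ = 0.340·7030/(4·5.67×10⁻⁸) = 1.054×10¹⁰ K⁴.
T = (1.054×10¹⁰)^(1/4).

T ≈ 320 K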